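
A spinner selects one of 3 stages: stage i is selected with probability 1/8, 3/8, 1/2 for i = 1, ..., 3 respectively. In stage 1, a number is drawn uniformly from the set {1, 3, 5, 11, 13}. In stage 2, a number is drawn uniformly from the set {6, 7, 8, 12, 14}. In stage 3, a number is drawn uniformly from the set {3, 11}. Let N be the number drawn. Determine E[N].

157/20

E[N | stage 1] = (1+3+5+11+13)/5 = 33/5.
E[N | stage 2] = (6+7+8+12+14)/5 = 47/5.
E[N | stage 3] = (3+11)/2 = 7.
E[N] = (1/8)·(33/5) + (3/8)·(47/5) + (1/2)·(7) = 157/20.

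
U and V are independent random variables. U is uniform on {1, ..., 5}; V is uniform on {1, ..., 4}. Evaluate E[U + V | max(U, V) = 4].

44/7

Outcomes with max(U, V) = 4: (1,4), (2,4), (3,4), (4,1), (4,2), (4,3), (4,4), each with probability 1/20.
E[U + V | max(U, V) = 4] = (5 + 6 + 7 + 5 + 6 + 7 + 8) / 7 = 44/7.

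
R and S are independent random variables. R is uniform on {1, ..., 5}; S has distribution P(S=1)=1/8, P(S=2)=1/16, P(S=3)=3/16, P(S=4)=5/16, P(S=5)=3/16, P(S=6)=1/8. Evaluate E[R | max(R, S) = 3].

P(max(R, S) = 3) = 3/20.
Summing R·P(x,y) over outcomes with max(R, S) = 3 gives 27/80.
E[R | max(R, S) = 3] = (27/80) / (3/20) = 9/4.

9/4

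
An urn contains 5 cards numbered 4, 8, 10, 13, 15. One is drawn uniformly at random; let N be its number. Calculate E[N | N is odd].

P(N is odd) = 2/5.
Σ over the event: 13·1/5 + 15·1/5 = 28/5.
E[N | N is odd] = (28/5) / (2/5) = 14.

14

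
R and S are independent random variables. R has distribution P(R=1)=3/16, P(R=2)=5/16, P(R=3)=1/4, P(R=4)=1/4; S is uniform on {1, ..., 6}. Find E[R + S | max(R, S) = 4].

177/28

P(max(R, S) = 4) = 7/24.
Summing (R+S)·P(x,y) over outcomes with max(R, S) = 4 gives 59/32.
E[R + S | max(R, S) = 4] = (59/32) / (7/24) = 177/28.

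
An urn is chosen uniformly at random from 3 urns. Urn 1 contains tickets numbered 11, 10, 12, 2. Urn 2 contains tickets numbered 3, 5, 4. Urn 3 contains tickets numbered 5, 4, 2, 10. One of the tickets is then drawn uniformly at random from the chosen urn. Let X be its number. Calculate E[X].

E[X | urn 1] = (11+10+12+2)/4 = 35/4.
E[X | urn 2] = (3+5+4)/3 = 4.
E[X | urn 3] = (5+4+2+10)/4 = 21/4.
E[X] = (1/3)·(35/4) + (1/3)·(4) + (1/3)·(21/4) = 6.

6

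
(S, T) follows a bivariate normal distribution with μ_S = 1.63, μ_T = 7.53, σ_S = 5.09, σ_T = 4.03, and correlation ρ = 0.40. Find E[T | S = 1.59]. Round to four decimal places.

For a bivariate normal, E[T | S=x] = μ_T + ρ·(σ_T/σ_S)·(x − μ_S).
E[T | S=1.59] = 7.53 + (0.40)·(4.03/5.09)·(1.59 − (1.63)) = 7.53 + (0.3167)·(-0.04) = 7.5173.

7.5173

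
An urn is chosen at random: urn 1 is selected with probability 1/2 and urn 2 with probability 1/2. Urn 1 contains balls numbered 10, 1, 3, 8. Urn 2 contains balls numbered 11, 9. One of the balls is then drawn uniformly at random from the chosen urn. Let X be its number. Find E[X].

31/4

E[X | urn 1] = (10+1+3+8)/4 = 11/2.
E[X | urn 2] = (11+9)/2 = 10.
By the law of total expectation,
E[X] = (1/2)·(11/2) + (1/2)·(10) = 31/4.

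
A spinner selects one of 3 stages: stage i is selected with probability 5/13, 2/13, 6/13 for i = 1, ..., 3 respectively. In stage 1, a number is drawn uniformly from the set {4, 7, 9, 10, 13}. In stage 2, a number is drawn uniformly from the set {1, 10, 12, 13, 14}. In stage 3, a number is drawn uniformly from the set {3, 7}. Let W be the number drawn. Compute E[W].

93/13

E[W | stage 1] = (4+7+9+10+13)/5 = 43/5.
E[W | stage 2] = (1+10+12+13+14)/5 = 10.
E[W | stage 3] = (3+7)/2 = 5.
E[W] = (5/13)·(43/5) + (2/13)·(10) + (6/13)·(5) = 93/13.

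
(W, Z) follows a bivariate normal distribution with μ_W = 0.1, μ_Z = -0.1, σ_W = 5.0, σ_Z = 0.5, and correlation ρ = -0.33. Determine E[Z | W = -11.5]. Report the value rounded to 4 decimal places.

For a bivariate normal, E[Z | W=x] = μ_Z + ρ·(σ_Z/σ_W)·(x − μ_W).
E[Z | W=-11.5] = -0.1 + (-0.33)·(0.5/5.0)·(-11.5 − (0.1)) = -0.1 + (-0.033)·(-11.6) = 0.2828.

0.2828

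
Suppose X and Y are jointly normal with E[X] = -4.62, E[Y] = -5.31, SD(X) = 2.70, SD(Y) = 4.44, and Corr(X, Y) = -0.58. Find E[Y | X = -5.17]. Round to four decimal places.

The regression of Y on X has slope ρ·σ_Y/σ_X and passes through (μ_X, μ_Y).
E[Y | X=-5.17] = -5.31 + (-0.58)·(4.44/2.70)·(-5.17 − (-4.62)) = -5.31 + (-0.95378)·(-0.55) = -4.7854.

-4.7854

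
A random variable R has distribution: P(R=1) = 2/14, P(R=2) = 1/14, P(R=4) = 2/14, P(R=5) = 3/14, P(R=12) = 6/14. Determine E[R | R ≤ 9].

27/8

P(R ≤ 9) = 4/7.
Σ over the event: 1·1/7 + 2·1/14 + 4·1/7 + 5·3/14 = 27/14.
E[R | R ≤ 9] = (27/14) / (4/7) = 27/8.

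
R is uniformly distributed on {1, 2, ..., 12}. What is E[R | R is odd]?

6

Given R is odd, R is equally likely to be any of {1, 3, 5, 7, 9, 11}.
E[R | R is odd] = (1 + 3 + 5 + 7 + 9 + 11) / 6 = 6.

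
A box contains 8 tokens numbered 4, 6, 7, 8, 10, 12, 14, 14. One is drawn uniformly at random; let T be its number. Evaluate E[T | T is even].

P(T is even) = 7/8.
Σ over the event: 4·1/8 + 6·1/8 + 8·1/8 + 10·1/8 + 12·1/8 + 14·1/4 = 17/2.
E[T | T is even] = (17/2) / (7/8) = 68/7.

68/7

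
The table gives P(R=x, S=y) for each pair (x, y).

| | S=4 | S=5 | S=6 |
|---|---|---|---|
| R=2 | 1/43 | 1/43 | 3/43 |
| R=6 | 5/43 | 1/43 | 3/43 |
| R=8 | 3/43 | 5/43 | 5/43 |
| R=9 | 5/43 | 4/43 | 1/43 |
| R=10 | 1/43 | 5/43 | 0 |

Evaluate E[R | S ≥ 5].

207/28

P(S ≥ 5) = 28/43.
Summing R·P(R=x,S=y) over the conditioning event gives 207/43.
E[R | S ≥ 5] = (207/43) / (28/43) = 207/28.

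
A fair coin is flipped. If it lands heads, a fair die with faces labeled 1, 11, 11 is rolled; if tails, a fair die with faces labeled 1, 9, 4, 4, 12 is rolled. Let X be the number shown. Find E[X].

41/6

E[X | heads] = (1+11+11)/3 = 23/3.
E[X | tails] = (1+9+4+4+12)/5 = 6.
E[X] = (1/2)·(23/3) + (1/2)·(6) = 41/6.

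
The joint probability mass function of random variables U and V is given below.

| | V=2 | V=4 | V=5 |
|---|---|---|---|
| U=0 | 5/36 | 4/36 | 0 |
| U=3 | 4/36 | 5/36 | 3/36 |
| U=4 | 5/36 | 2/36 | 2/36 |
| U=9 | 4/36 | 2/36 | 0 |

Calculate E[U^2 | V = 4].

P(V = 4) = 13/36.
Σ U^2·P over the event = 0·(4/36) + 9·(5/36) + 16·(2/36) + 81·(2/36) = 239/36.
E[U^2 | V = 4] = (239/36) / (13/36) = 239/13.

239/13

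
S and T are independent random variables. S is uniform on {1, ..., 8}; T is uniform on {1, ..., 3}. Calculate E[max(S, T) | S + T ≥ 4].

107/21

P(S + T ≥ 4) = 7/8.
Summing max(S,T)·P(x,y) over outcomes with S + T ≥ 4 gives 107/24.
E[max(S, T) | S + T ≥ 4] = (107/24) / (7/8) = 107/21.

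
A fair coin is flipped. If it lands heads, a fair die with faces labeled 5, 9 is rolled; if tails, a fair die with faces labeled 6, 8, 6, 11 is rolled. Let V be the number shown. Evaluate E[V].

E[V | heads] = (5+9)/2 = 7.
E[V | tails] = (6+8+6+11)/4 = 31/4.
By the law of total expectation,
E[V] = (1/2)·(7) + (1/2)·(31/4) = 59/8.

59/8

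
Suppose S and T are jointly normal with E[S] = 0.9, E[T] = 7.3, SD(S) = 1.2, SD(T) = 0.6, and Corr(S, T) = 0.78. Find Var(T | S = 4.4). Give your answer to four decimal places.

0.1410

Var(T | S=x) = (1 − ρ²)·σ_T².
Var(T | S=4.4) = (0.6)²·(1 − (0.78)²) = 0.36·0.3916 = 0.1410.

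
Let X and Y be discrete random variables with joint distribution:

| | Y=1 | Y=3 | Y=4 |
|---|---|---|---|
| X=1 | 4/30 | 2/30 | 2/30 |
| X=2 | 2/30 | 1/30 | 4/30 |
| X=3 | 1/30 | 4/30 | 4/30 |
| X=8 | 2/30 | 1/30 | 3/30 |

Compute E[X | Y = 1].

3

P(Y = 1) = 3/10.
Σ X·P over the event = 1·(4/30) + 2·(2/30) + 3·(1/30) + 8·(2/30) = 9/10.
E[X | Y = 1] = (9/10) / (3/10) = 3.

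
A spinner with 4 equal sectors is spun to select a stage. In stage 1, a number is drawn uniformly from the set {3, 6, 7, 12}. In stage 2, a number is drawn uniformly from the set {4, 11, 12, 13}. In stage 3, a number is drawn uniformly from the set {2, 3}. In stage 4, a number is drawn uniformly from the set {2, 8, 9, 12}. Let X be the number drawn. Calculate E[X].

109/16

E[X | stage 1] = (3+6+7+12)/4 = 7.
E[X | stage 2] = (4+11+12+13)/4 = 10.
E[X | stage 3] = (2+3)/2 = 5/2.
E[X | stage 4] = (2+8+9+12)/4 = 31/4.
By the law of total expectation,
E[X] = (1/4)·(7) + (1/4)·(10) + (1/4)·(5/2) + (1/4)·(31/4) = 109/16.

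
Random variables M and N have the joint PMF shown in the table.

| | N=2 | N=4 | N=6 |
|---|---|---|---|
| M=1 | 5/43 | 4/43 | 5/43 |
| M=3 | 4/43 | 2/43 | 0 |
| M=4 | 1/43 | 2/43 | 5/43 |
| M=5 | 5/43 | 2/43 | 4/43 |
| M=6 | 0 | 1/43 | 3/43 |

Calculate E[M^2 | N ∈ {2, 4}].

P(N ∈ {2, 4}) = 26/43.
Summing M^2·P(M=x,N=y) over the conditioning event gives 322/43.
E[M^2 | N ∈ {2, 4}] = (322/43) / (26/43) = 161/13.

161/13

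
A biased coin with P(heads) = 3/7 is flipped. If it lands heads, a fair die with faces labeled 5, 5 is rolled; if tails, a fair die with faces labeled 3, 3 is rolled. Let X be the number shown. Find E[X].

27/7

E[X | heads] = (5+5)/2 = 5.
E[X | tails] = (3+3)/2 = 3.
E[X] = (3/7)·(5) + (4/7)·(3) = 27/7.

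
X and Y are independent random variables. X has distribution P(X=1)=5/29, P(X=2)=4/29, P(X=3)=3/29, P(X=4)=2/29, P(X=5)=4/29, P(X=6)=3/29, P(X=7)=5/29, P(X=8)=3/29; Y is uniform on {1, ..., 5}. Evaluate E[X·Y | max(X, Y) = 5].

P(max(X, Y) = 5) = 34/145.
Summing XY·P(x,y) over outcomes with max(X, Y) = 5 gives 90/29.
E[X·Y | max(X, Y) = 5] = (90/29) / (34/145) = 225/17.

225/17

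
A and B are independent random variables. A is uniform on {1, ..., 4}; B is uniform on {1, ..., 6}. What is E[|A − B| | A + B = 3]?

1

Outcomes with A + B = 3: (1,2), (2,1), each with probability 1/24.
E[|A − B| | A + B = 3] = (1 + 1) / 2 = 1.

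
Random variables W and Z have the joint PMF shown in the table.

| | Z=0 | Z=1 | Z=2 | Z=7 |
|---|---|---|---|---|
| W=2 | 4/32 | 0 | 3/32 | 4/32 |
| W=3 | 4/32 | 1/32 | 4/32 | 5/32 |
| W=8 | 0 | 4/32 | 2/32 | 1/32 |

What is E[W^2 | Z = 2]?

P(Z = 2) = 9/32.
Σ W^2·P over the event = 4·(3/32) + 9·(4/32) + 64·(2/32) = 11/2.
E[W^2 | Z = 2] = (11/2) / (9/32) = 176/9.

176/9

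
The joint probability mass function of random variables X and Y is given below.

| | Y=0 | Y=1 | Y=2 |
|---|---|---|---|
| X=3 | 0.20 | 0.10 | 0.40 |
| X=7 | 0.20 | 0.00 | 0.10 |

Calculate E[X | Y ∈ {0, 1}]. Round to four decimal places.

4.6000

P(Y ∈ {0, 1}) = 0.50.
Summing X·P(X=x,Y=y) over the conditioning event gives 2.30.
E[X | Y ∈ {0, 1}] = (2.30) / (0.50) = 4.6000.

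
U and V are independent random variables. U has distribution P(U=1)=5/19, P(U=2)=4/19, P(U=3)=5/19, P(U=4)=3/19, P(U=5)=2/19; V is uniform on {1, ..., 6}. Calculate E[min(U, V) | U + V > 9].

P(U + V > 9) = 7/114.
Summing min(U,V)·P(x,y) over outcomes with U + V > 9 gives 16/57.
E[min(U, V) | U + V > 9] = (16/57) / (7/114) = 32/7.

32/7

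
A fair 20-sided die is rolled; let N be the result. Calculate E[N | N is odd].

Given N is odd, N is equally likely to be any of {1, 3, 5, 7, 9, 11, 13, 15, 17, 19}.
E[N | N is odd] = (1 + 3 + 5 + 7 + 9 + 11 + 13 + 15 + 17 + 19) / 10 = 10.

10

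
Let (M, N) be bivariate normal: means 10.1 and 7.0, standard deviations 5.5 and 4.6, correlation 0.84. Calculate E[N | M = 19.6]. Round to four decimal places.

The regression of N on M has slope ρ·σ_N/σ_M and passes through (μ_M, μ_N).
E[N | M=19.6] = 7.0 + (0.84)·(4.6/5.5)·(19.6 − (10.1)) = 7.0 + (0.70255)·(9.5) = 13.6742.

13.6742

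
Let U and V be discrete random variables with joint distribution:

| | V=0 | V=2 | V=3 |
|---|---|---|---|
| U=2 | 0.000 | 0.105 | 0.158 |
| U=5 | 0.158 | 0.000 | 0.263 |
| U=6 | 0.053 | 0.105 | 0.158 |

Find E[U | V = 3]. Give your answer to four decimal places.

P(V = 3) = 0.579.
Summing U·P(U=x,V=y) over the conditioning event gives 2.579.
E[U | V = 3] = (2.579) / (0.579) = 4.4542.

4.4542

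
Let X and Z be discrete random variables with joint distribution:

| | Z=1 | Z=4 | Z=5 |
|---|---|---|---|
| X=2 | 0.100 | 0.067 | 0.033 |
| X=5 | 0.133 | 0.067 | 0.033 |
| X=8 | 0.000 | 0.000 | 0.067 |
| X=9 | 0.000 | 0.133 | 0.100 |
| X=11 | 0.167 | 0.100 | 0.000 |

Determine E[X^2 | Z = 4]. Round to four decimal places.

67.6185

P(Z = 4) = 0.367.
Σ X^2·P over the event = 4·(0.067) + 25·(0.067) + 81·(0.133) + 121·(0.100) = 24.816.
E[X^2 | Z = 4] = (24.816) / (0.367) = 67.6185.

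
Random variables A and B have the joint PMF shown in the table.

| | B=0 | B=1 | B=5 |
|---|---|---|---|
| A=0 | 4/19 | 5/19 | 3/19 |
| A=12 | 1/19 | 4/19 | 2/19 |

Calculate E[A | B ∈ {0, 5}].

P(B ∈ {0, 5}) = 10/19.
Σ A·P over the event = 0·(4/19) + 0·(3/19) + 12·(1/19) + 12·(2/19) = 36/19.
E[A | B ∈ {0, 5}] = (36/19) / (10/19) = 18/5.

18/5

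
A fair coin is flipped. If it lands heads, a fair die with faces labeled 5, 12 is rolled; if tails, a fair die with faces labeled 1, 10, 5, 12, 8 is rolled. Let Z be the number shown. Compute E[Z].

157/20

E[Z | heads] = (5+12)/2 = 17/2.
E[Z | tails] = (1+10+5+12+8)/5 = 36/5.
E[Z] = (1/2)·(17/2) + (1/2)·(36/5) = 157/20.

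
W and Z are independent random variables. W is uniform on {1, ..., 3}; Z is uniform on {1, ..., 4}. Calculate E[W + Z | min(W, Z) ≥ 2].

P(min(W, Z) ≥ 2) = 1/2.
Summing (W+Z)·P(x,y) over outcomes with min(W, Z) ≥ 2 gives 11/4.
E[W + Z | min(W, Z) ≥ 2] = (11/4) / (1/2) = 11/2.

11/2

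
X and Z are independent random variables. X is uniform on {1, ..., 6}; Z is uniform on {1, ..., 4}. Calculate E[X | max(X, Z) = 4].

Outcomes with max(X, Z) = 4: (1,4), (2,4), (3,4), (4,1), (4,2), (4,3), (4,4), each with probability 1/24.
E[X | max(X, Z) = 4] = (1 + 2 + 3 + 4 + 4 + 4 + 4) / 7 = 22/7.

22/7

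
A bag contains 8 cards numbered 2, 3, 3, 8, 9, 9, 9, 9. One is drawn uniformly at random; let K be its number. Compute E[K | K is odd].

7

P(K is odd) = 3/4.
Σ over the event: 3·1/4 + 9·1/2 = 21/4.
E[K | K is odd] = (21/4) / (3/4) = 7.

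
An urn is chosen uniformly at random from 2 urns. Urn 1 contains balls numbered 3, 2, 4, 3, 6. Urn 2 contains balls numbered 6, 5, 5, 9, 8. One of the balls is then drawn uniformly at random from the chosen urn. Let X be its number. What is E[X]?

E[X | urn 1] = (3+2+4+3+6)/5 = 18/5.
E[X | urn 2] = (6+5+5+9+8)/5 = 33/5.
By the law of total expectation,
E[X] = (1/2)·(18/5) + (1/2)·(33/5) = 51/10.

51/10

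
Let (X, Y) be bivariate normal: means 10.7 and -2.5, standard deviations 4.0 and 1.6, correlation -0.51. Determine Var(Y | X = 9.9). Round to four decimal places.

1.8941

The conditional variance in a bivariate normal is σ_Y²(1 − ρ²), independent of x.
Var(Y | X=9.9) = (1.6)²·(1 − (-0.51)²) = 2.56·0.7399 = 1.8941.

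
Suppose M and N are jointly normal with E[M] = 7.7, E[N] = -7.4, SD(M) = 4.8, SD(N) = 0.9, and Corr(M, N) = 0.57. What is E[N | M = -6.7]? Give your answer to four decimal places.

-8.9390

E[N | M=x] = μ_N + ρ(σ_N/σ_M)(x − μ_M) for jointly normal variables.
E[N | M=-6.7] = -7.4 + (0.57)·(0.9/4.8)·(-6.7 − (7.7)) = -7.4 + (0.106875)·(-14.4) = -8.9390.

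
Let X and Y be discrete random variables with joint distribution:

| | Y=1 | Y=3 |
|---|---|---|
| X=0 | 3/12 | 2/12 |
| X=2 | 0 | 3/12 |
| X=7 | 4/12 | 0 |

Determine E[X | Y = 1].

P(Y = 1) = 7/12.
Σ X·P over the event = 0·(3/12) + 7·(4/12) = 7/3.
E[X | Y = 1] = (7/3) / (7/12) = 4.

4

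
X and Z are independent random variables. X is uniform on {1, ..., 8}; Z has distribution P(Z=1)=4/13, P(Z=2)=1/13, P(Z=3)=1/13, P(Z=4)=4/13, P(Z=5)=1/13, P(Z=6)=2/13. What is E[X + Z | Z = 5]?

19/2

P(Z = 5) = 1/13.
Summing (X+Z)·P(x,y) over outcomes with Z = 5 gives 19/26.
E[X + Z | Z = 5] = (19/26) / (1/13) = 19/2.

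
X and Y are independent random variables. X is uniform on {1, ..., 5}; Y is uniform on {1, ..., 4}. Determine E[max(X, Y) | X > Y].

Outcomes with X > Y: (2,1), (3,1), (3,2), (4,1), (4,2), (4,3), (5,1), (5,2), (5,3), (5,4), each with probability 1/20.
E[max(X, Y) | X > Y] = (2 + 3 + 3 + 4 + 4 + 4 + 5 + 5 + 5 + 5) / 10 = 4.

4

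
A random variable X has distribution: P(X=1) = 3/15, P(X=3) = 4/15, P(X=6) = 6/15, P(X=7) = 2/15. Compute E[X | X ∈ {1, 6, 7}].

53/11

P(X ∈ {1, 6, 7}) = 11/15.
Σ over the event: 1·1/5 + 6·2/5 + 7·2/15 = 53/15.
E[X | X ∈ {1, 6, 7}] = (53/15) / (11/15) = 53/11.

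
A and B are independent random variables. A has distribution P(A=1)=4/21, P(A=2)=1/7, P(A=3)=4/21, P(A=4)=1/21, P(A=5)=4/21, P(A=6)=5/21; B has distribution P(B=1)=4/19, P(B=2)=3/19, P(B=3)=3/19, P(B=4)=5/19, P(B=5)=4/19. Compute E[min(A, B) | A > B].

522/205

P(A > B) = 205/399.
Summing min(A,B)·P(x,y) over outcomes with A > B gives 174/133.
E[min(A, B) | A > B] = (174/133) / (205/399) = 522/205.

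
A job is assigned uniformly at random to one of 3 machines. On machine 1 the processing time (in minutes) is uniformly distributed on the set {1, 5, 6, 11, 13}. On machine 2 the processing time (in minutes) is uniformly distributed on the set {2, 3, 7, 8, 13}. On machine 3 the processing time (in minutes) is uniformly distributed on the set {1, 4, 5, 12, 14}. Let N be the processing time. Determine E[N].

E[N | machine 1] = (1+5+6+11+13)/5 = 36/5.
E[N | machine 2] = (2+3+7+8+13)/5 = 33/5.
E[N | machine 3] = (1+4+5+12+14)/5 = 36/5.
By the law of total expectation,
E[N] = (1/3)·(36/5) + (1/3)·(33/5) + (1/3)·(36/5) = 7.

7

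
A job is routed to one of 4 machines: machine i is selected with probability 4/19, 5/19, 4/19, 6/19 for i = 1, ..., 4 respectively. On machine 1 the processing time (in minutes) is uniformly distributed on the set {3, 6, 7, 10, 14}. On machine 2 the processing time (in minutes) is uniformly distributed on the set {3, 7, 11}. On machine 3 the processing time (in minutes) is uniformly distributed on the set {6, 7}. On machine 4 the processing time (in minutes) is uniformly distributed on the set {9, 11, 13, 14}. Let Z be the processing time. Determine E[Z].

E[Z | machine 1] = (3+6+7+10+14)/5 = 8.
E[Z | machine 2] = (3+7+11)/3 = 7.
E[Z | machine 3] = (6+7)/2 = 13/2.
E[Z | machine 4] = (9+11+13+14)/4 = 47/4.
E[Z] = (4/19)·(8) + (5/19)·(7) + (4/19)·(13/2) + (6/19)·(47/4) = 327/38.

327/38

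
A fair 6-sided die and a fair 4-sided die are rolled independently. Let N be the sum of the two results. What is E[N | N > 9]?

P(N > 9) = 1/24.
Σ over the event: 10·1/24 = 5/12.
E[N | N > 9] = (5/12) / (1/24) = 10.

10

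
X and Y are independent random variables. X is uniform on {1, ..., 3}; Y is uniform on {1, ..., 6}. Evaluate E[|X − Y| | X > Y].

Outcomes with X > Y: (2,1), (3,1), (3,2), each with probability 1/18.
E[|X − Y| | X > Y] = (1 + 2 + 1) / 3 = 4/3.

4/3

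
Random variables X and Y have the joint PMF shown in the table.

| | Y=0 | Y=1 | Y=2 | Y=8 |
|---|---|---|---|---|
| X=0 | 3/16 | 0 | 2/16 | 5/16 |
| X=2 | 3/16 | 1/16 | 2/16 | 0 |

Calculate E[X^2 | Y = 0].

P(Y = 0) = 3/8.
Σ X^2·P over the event = 0·(3/16) + 4·(3/16) = 3/4.
E[X^2 | Y = 0] = (3/4) / (3/8) = 2.

2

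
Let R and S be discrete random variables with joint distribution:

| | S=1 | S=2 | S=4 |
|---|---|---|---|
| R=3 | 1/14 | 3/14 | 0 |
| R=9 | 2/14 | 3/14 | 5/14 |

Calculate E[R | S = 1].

7

P(S = 1) = 3/14.
Σ R·P over the event = 3·(1/14) + 9·(2/14) = 3/2.
E[R | S = 1] = (3/2) / (3/14) = 7.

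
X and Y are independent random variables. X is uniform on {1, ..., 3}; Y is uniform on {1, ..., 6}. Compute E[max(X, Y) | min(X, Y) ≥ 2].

41/10

Outcomes with min(X, Y) ≥ 2: (2,2), (2,3), (2,4), (2,5), (2,6), (3,2), (3,3), (3,4), (3,5), (3,6), each with probability 1/18.
E[max(X, Y) | min(X, Y) ≥ 2] = (2 + 3 + 4 + 5 + 6 + 3 + 3 + 4 + 5 + 6) / 10 = 41/10.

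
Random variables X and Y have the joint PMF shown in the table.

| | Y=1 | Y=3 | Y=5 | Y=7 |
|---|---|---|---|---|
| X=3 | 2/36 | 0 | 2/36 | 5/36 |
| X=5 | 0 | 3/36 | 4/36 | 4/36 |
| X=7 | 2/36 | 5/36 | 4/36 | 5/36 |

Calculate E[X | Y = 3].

P(Y = 3) = 2/9.
Σ X·P over the event = 5·(3/36) + 7·(5/36) = 25/18.
E[X | Y = 3] = (25/18) / (2/9) = 25/4.

25/4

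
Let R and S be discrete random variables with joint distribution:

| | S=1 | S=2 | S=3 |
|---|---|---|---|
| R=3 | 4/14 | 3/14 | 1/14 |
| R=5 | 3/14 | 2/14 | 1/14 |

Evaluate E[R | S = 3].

P(S = 3) = 1/7.
Σ R·P over the event = 3·(1/14) + 5·(1/14) = 4/7.
E[R | S = 3] = (4/7) / (1/7) = 4.

4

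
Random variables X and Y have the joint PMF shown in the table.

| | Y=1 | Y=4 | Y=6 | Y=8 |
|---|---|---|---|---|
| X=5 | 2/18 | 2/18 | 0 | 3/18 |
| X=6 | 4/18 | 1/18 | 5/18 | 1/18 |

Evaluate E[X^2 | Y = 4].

P(Y = 4) = 1/6.
Σ X^2·P over the event = 25·(2/18) + 36·(1/18) = 43/9.
E[X^2 | Y = 4] = (43/9) / (1/6) = 86/3.

86/3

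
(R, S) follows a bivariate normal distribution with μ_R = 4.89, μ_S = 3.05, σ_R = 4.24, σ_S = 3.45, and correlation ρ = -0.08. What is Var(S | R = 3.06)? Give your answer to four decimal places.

For a bivariate normal, Var(S | R=x) = σ_S²(1 − ρ²).
Var(S | R=3.06) = (3.45)²·(1 − (-0.08)²) = 11.9025·0.9936 = 11.8263.

11.8263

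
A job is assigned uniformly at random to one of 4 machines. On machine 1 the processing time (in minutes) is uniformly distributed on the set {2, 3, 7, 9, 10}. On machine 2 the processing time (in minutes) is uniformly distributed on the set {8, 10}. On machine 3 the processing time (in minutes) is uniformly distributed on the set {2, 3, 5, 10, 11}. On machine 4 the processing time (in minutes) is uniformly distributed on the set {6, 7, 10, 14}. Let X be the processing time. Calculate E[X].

613/80

E[X | machine 1] = (2+3+7+9+10)/5 = 31/5.
E[X | machine 2] = (8+10)/2 = 9.
E[X | machine 3] = (2+3+5+10+11)/5 = 31/5.
E[X | machine 4] = (6+7+10+14)/4 = 37/4.
E[X] = (1/4)·(31/5) + (1/4)·(9) + (1/4)·(31/5) + (1/4)·(37/4) = 613/80.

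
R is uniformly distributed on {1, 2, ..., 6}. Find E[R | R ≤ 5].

3

Given R ≤ 5, R is equally likely to be any of {1, 2, 3, 4, 5}.
E[R | R ≤ 5] = (1 + 2 + 3 + 4 + 5) / 5 = 3.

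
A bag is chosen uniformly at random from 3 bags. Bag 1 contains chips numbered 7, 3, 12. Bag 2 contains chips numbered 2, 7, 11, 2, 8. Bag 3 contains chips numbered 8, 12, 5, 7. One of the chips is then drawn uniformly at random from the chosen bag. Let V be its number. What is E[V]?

64/9

E[V | bag 1] = (7+3+12)/3 = 22/3.
E[V | bag 2] = (2+7+11+2+8)/5 = 6.
E[V | bag 3] = (8+12+5+7)/4 = 8.
By the law of total expectation,
E[V] = (1/3)·(22/3) + (1/3)·(6) + (1/3)·(8) = 64/9.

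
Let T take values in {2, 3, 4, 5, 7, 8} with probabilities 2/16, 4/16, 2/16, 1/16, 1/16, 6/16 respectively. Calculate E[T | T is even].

P(T is even) = 5/8.
Σ over the event: 2·1/8 + 4·1/8 + 8·3/8 = 15/4.
E[T | T is even] = (15/4) / (5/8) = 6.

6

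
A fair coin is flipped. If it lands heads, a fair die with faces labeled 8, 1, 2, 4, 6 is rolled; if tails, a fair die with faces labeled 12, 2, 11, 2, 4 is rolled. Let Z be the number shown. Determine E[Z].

26/5

E[Z | heads] = (8+1+2+4+6)/5 = 21/5.
E[Z | tails] = (12+2+11+2+4)/5 = 31/5.
E[Z] = (1/2)·(21/5) + (1/2)·(31/5) = 26/5.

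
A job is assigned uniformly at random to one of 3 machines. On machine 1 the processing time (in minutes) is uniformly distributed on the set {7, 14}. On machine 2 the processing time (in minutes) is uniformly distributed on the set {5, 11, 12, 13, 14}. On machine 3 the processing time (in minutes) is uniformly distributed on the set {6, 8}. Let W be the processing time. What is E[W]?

19/2

E[W | machine 1] = (7+14)/2 = 21/2.
E[W | machine 2] = (5+11+12+13+14)/5 = 11.
E[W | machine 3] = (6+8)/2 = 7.
E[W] = (1/3)·(21/2) + (1/3)·(11) + (1/3)·(7) = 19/2.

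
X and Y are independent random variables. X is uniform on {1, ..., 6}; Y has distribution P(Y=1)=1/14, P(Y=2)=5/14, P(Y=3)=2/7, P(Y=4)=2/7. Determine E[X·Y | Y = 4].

14

P(Y = 4) = 2/7.
Summing XY·P(x,y) over outcomes with Y = 4 gives 4.
E[X·Y | Y = 4] = (4) / (2/7) = 14.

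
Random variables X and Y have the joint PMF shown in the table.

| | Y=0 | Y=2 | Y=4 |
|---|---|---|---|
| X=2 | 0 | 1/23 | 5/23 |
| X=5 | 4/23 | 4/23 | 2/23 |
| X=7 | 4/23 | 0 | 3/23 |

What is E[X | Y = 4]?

41/10

P(Y = 4) = 10/23.
Σ X·P over the event = 2·(5/23) + 5·(2/23) + 7·(3/23) = 41/23.
E[X | Y = 4] = (41/23) / (10/23) = 41/10.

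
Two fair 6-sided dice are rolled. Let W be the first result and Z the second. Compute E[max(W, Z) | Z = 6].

Outcomes with Z = 6: (1,6), (2,6), (3,6), (4,6), (5,6), (6,6), each with probability 1/36.
E[max(W, Z) | Z = 6] = (6 + 6 + 6 + 6 + 6 + 6) / 6 = 6.

6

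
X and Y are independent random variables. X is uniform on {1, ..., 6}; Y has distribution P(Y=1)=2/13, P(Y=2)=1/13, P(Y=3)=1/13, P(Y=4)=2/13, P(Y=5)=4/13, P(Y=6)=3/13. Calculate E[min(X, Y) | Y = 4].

3

P(Y = 4) = 2/13.
Summing min(X,Y)·P(x,y) over outcomes with Y = 4 gives 6/13.
E[min(X, Y) | Y = 4] = (6/13) / (2/13) = 3.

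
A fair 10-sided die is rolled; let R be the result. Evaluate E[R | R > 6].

17/2

Given R > 6, R is equally likely to be any of {7, 8, 9, 10}.
E[R | R > 6] = (7 + 8 + 9 + 10) / 4 = 17/2.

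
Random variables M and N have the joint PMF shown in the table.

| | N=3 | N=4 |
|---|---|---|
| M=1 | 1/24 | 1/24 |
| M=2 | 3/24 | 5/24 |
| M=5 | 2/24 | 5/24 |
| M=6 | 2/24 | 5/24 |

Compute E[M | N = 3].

29/8

P(N = 3) = 1/3.
Σ M·P over the event = 1·(1/24) + 2·(3/24) + 5·(2/24) + 6·(2/24) = 29/24.
E[M | N = 3] = (29/24) / (1/3) = 29/8.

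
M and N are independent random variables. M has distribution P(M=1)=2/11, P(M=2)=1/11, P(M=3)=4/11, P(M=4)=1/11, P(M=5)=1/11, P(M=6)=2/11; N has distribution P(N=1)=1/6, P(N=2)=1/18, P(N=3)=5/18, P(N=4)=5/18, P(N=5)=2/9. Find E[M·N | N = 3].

P(N = 3) = 5/18.
Summing MN·P(x,y) over outcomes with N = 3 gives 185/66.
E[M·N | N = 3] = (185/66) / (5/18) = 111/11.

111/11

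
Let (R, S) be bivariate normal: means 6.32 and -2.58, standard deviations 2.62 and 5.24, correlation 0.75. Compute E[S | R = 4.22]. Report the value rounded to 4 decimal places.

E[S | R=x] = μ_S + ρ(σ_S/σ_R)(x − μ_R) for jointly normal variables.
E[S | R=4.22] = -2.58 + (0.75)·(5.24/2.62)·(4.22 − (6.32)) = -2.58 + (1.5)·(-2.1) = -5.7300.

-5.7300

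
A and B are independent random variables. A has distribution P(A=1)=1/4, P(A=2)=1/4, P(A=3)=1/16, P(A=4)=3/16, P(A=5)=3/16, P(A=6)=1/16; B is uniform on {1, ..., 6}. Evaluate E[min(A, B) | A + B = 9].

15/4

P(A + B = 9) = 1/12.
Summing min(A,B)·P(x,y) over outcomes with A + B = 9 gives 5/16.
E[min(A, B) | A + B = 9] = (5/16) / (1/12) = 15/4.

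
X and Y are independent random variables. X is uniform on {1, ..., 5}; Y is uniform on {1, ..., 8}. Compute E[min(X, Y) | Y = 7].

Outcomes with Y = 7: (1,7), (2,7), (3,7), (4,7), (5,7), each with probability 1/40.
E[min(X, Y) | Y = 7] = (1 + 2 + 3 + 4 + 5) / 5 = 3.

3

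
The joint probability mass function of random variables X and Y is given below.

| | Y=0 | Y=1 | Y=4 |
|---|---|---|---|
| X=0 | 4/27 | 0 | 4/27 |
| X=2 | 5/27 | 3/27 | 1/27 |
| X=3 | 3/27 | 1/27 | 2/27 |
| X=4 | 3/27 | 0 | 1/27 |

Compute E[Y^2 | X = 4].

4

P(X = 4) = 4/27.
Σ Y^2·P over the event = 0·(3/27) + 16·(1/27) = 16/27.
E[Y^2 | X = 4] = (16/27) / (4/27) = 4.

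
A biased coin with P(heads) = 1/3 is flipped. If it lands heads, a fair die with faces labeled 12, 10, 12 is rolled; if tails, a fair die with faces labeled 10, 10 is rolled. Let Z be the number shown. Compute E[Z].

94/9

E[Z | heads] = (12+10+12)/3 = 34/3.
E[Z | tails] = (10+10)/2 = 10.
E[Z] = (1/3)·(34/3) + (2/3)·(10) = 94/9.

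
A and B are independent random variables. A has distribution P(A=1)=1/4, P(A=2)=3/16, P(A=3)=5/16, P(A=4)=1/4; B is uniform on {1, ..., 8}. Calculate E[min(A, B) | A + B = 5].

3/2

P(A + B = 5) = 1/8.
Summing min(A,B)·P(x,y) over outcomes with A + B = 5 gives 3/16.
E[min(A, B) | A + B = 5] = (3/16) / (1/8) = 3/2.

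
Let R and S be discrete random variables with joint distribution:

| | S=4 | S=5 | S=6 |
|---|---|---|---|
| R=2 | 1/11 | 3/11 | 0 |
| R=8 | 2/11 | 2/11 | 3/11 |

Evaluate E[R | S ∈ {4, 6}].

P(S ∈ {4, 6}) = 6/11.
Σ R·P over the event = 2·(1/11) + 8·(2/11) + 8·(3/11) = 42/11.
E[R | S ∈ {4, 6}] = (42/11) / (6/11) = 7.

7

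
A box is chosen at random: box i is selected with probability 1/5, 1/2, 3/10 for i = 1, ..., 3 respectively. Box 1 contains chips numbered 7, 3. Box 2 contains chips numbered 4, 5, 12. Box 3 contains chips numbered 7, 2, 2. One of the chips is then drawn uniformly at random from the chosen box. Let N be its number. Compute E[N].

28/5

E[N | box 1] = (7+3)/2 = 5.
E[N | box 2] = (4+5+12)/3 = 7.
E[N | box 3] = (7+2+2)/3 = 11/3.
By the law of total expectation,
E[N] = (1/5)·(5) + (1/2)·(7) + (3/10)·(11/3) = 28/5.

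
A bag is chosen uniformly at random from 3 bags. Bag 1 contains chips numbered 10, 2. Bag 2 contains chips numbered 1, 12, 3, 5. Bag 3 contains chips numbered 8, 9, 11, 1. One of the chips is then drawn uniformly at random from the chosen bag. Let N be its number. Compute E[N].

37/6

E[N | bag 1] = (10+2)/2 = 6.
E[N | bag 2] = (1+12+3+5)/4 = 21/4.
E[N | bag 3] = (8+9+11+1)/4 = 29/4.
By the law of total expectation,
E[N] = (1/3)·(6) + (1/3)·(21/4) + (1/3)·(29/4) = 37/6.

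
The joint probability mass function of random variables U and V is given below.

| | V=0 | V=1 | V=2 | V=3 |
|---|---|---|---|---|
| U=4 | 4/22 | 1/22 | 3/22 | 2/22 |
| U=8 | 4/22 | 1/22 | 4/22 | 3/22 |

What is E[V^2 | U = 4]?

P(U = 4) = 5/11.
Σ V^2·P over the event = 0·(4/22) + 1·(1/22) + 4·(3/22) + 9·(2/22) = 31/22.
E[V^2 | U = 4] = (31/22) / (5/11) = 31/10.

31/10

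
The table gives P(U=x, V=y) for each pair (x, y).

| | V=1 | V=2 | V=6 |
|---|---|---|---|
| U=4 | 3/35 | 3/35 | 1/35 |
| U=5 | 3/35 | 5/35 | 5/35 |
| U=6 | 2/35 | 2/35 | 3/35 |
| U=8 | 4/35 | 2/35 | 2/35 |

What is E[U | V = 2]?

P(V = 2) = 12/35.
Σ U·P over the event = 4·(3/35) + 5·(5/35) + 6·(2/35) + 8·(2/35) = 13/7.
E[U | V = 2] = (13/7) / (12/35) = 65/12.

65/12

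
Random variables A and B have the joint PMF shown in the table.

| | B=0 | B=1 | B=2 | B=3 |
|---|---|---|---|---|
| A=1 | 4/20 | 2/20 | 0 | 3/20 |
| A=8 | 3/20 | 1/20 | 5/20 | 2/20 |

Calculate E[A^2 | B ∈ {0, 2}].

43

P(B ∈ {0, 2}) = 3/5.
Summing A^2·P(A=x,B=y) over the conditioning event gives 129/5.
E[A^2 | B ∈ {0, 2}] = (129/5) / (3/5) = 43.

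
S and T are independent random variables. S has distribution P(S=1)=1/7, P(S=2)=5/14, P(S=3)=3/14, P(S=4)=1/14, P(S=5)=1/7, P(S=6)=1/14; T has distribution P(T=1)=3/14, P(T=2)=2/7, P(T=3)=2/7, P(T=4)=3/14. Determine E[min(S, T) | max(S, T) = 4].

49/22

P(max(S, T) = 4) = 11/49.
Summing min(S,T)·P(x,y) over outcomes with max(S, T) = 4 gives 1/2.
E[min(S, T) | max(S, T) = 4] = (1/2) / (11/49) = 49/22.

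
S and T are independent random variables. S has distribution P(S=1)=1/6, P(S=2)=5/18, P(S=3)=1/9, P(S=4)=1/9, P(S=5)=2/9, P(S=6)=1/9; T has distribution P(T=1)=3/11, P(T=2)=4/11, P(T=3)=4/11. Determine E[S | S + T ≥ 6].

44/9

P(S + T ≥ 6) = 5/11.
Summing S·P(x,y) over outcomes with S + T ≥ 6 gives 20/9.
E[S | S + T ≥ 6] = (20/9) / (5/11) = 44/9.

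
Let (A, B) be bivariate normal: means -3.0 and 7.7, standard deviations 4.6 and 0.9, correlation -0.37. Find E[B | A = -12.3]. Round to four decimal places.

E[B | A=x] = μ_B + ρ(σ_B/σ_A)(x − μ_A) for jointly normal variables.
E[B | A=-12.3] = 7.7 + (-0.37)·(0.9/4.6)·(-12.3 − (-3.0)) = 7.7 + (-0.072391)·(-9.3) = 8.3732.

8.3732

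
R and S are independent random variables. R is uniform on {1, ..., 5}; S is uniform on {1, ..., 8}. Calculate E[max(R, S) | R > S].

4

Outcomes with R > S: (2,1), (3,1), (3,2), (4,1), (4,2), (4,3), (5,1), (5,2), (5,3), (5,4), each with probability 1/40.
E[max(R, S) | R > S] = (2 + 3 + 3 + 4 + 4 + 4 + 5 + 5 + 5 + 5) / 10 = 4.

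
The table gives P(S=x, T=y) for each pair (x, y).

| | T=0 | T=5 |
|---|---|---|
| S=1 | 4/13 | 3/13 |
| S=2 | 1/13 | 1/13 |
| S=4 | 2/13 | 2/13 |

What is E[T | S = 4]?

P(S = 4) = 4/13.
Summing T·P(S=x,T=y) over the conditioning event gives 10/13.
E[T | S = 4] = (10/13) / (4/13) = 5/2.

5/2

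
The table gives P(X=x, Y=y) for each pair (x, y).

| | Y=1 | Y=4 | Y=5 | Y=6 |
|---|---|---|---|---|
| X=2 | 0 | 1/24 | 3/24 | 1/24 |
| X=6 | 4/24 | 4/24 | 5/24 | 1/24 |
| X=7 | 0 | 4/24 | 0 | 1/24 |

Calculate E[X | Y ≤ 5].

38/7

P(Y ≤ 5) = 7/8.
Summing X·P(X=x,Y=y) over the conditioning event gives 19/4.
E[X | Y ≤ 5] = (19/4) / (7/8) = 38/7.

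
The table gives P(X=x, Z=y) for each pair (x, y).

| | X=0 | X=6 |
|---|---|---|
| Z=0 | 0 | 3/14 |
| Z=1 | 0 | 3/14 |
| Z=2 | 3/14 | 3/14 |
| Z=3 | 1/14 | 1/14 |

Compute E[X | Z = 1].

P(Z = 1) = 3/14.
Σ X·P over the event = 6·(3/14) = 9/7.
E[X | Z = 1] = (9/7) / (3/14) = 6.

6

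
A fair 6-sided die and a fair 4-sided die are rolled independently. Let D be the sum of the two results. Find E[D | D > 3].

136/21

P(D > 3) = 7/8.
Σ over the event: 4·1/8 + 5·1/6 + 6·1/6 + 7·1/6 + 8·1/8 + 9·1/12 + 10·1/24 = 17/3.
E[D | D > 3] = (17/3) / (7/8) = 136/21.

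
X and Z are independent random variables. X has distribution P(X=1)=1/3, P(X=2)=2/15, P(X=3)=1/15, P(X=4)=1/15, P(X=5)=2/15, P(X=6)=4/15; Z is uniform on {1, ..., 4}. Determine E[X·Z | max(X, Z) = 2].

P(max(X, Z) = 2) = 3/20.
Summing XZ·P(x,y) over outcomes with max(X, Z) = 2 gives 11/30.
E[X·Z | max(X, Z) = 2] = (11/30) / (3/20) = 22/9.

22/9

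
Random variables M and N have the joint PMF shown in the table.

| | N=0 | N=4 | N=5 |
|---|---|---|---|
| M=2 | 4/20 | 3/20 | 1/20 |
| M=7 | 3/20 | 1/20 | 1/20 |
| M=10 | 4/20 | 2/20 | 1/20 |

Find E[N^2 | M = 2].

73/8

P(M = 2) = 2/5.
Σ N^2·P over the event = 0·(4/20) + 16·(3/20) + 25·(1/20) = 73/20.
E[N^2 | M = 2] = (73/20) / (2/5) = 73/8.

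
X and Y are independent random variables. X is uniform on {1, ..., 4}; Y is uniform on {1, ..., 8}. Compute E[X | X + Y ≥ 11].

11/3

Outcomes with X + Y ≥ 11: (3,8), (4,7), (4,8), each with probability 1/32.
E[X | X + Y ≥ 11] = (3 + 4 + 4) / 3 = 11/3.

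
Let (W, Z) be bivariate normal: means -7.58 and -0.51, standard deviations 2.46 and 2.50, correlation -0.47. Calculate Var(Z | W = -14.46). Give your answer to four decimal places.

4.8694

For a bivariate normal, Var(Z | W=x) = σ_Z²(1 − ρ²).
Var(Z | W=-14.46) = (2.50)²·(1 − (-0.47)²) = 6.25·0.7791 = 4.8694.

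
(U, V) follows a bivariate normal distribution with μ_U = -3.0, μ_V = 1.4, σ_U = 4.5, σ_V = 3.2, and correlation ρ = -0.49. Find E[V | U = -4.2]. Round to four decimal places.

E[V | U=x] = μ_V + ρ(σ_V/σ_U)(x − μ_U) for jointly normal variables.
E[V | U=-4.2] = 1.4 + (-0.49)·(3.2/4.5)·(-4.2 − (-3.0)) = 1.4 + (-0.34844)·(-1.2) = 1.8181.

1.8181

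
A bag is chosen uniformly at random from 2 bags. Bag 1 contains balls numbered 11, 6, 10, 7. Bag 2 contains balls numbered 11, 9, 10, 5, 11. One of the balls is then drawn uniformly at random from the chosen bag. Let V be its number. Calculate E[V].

E[V | bag 1] = (11+6+10+7)/4 = 17/2.
E[V | bag 2] = (11+9+10+5+11)/5 = 46/5.
E[V] = (1/2)·(17/2) + (1/2)·(46/5) = 177/20.

177/20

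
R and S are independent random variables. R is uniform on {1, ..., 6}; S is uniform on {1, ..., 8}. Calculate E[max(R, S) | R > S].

P(R > S) = 5/16.
Summing max(R,S)·P(x,y) over outcomes with R > S gives 35/24.
E[max(R, S) | R > S] = (35/24) / (5/16) = 14/3.

14/3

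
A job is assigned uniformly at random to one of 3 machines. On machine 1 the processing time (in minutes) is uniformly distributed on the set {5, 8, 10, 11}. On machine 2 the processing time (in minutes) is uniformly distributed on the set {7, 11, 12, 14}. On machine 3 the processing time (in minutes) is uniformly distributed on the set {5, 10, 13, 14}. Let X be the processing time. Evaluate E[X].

E[X | machine 1] = (5+8+10+11)/4 = 17/2.
E[X | machine 2] = (7+11+12+14)/4 = 11.
E[X | machine 3] = (5+10+13+14)/4 = 21/2.
E[X] = (1/3)·(17/2) + (1/3)·(11) + (1/3)·(21/2) = 10.

10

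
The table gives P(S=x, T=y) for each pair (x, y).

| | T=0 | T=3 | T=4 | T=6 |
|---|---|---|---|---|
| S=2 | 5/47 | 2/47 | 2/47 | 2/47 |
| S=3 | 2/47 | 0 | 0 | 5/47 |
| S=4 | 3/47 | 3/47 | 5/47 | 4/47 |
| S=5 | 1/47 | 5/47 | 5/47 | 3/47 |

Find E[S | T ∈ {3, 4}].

P(T ∈ {3, 4}) = 22/47.
Σ S·P over the event = 2·(2/47) + 2·(2/47) + 4·(3/47) + 4·(5/47) + 5·(5/47) + 5·(5/47) = 90/47.
E[S | T ∈ {3, 4}] = (90/47) / (22/47) = 45/11.

45/11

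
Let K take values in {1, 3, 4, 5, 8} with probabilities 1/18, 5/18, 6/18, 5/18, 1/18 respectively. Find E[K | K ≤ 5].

P(K ≤ 5) = 17/18.
Σ over the event: 1·1/18 + 3·5/18 + 4·1/3 + 5·5/18 = 65/18.
E[K | K ≤ 5] = (65/18) / (17/18) = 65/17.

65/17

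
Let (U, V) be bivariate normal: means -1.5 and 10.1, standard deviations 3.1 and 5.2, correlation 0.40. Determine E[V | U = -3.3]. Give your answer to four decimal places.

8.8923

E[V | U=x] = μ_V + ρ(σ_V/σ_U)(x − μ_U) for jointly normal variables.
E[V | U=-3.3] = 10.1 + (0.40)·(5.2/3.1)·(-3.3 − (-1.5)) = 10.1 + (0.67097)·(-1.8) = 8.8923.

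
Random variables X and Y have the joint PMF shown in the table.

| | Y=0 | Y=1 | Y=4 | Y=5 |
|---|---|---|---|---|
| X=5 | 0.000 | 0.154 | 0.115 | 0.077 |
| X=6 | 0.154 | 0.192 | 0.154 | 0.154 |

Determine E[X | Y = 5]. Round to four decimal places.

5.6667

P(Y = 5) = 0.231.
Σ X·P over the event = 5·(0.077) + 6·(0.154) = 1.309.
E[X | Y = 5] = (1.309) / (0.231) = 5.6667.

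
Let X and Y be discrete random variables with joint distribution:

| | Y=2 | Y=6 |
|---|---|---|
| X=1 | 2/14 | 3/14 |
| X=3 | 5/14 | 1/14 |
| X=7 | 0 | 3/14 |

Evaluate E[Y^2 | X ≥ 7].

P(X ≥ 7) = 3/14.
Σ Y^2·P over the event = 36·(3/14) = 54/7.
E[Y^2 | X ≥ 7] = (54/7) / (3/14) = 36.

36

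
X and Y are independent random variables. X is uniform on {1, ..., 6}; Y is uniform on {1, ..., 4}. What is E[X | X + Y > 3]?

80/21

P(X + Y > 3) = 7/8.
Summing X·P(x,y) over outcomes with X + Y > 3 gives 10/3.
E[X | X + Y > 3] = (10/3) / (7/8) = 80/21.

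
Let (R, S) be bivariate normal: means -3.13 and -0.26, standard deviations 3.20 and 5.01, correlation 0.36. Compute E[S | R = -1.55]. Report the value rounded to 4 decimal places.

The regression of S on R has slope ρ·σ_S/σ_R and passes through (μ_R, μ_S).
E[S | R=-1.55] = -0.26 + (0.36)·(5.01/3.20)·(-1.55 − (-3.13)) = -0.26 + (0.56363)·(1.58) = 0.6305.

0.6305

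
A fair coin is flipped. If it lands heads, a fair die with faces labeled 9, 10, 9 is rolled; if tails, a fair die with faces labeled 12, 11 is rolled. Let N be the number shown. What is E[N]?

E[N | heads] = (9+10+9)/3 = 28/3.
E[N | tails] = (12+11)/2 = 23/2.
E[N] = (1/2)·(28/3) + (1/2)·(23/2) = 125/12.

125/12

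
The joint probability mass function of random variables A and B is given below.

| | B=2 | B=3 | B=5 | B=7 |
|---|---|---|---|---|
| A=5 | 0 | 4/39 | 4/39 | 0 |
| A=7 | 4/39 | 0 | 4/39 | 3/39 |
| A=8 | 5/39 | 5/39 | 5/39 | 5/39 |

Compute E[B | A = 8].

17/4

P(A = 8) = 20/39.
Σ B·P over the event = 2·(5/39) + 3·(5/39) + 5·(5/39) + 7·(5/39) = 85/39.
E[B | A = 8] = (85/39) / (20/39) = 17/4.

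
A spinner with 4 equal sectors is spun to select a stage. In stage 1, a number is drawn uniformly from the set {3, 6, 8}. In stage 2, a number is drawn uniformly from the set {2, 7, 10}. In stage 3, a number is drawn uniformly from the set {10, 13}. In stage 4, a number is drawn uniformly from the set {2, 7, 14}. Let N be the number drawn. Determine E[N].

187/24

E[N | stage 1] = (3+6+8)/3 = 17/3.
E[N | stage 2] = (2+7+10)/3 = 19/3.
E[N | stage 3] = (10+13)/2 = 23/2.
E[N | stage 4] = (2+7+14)/3 = 23/3.
E[N] = (1/4)·(17/3) + (1/4)·(19/3) + (1/4)·(23/2) + (1/4)·(23/3) = 187/24.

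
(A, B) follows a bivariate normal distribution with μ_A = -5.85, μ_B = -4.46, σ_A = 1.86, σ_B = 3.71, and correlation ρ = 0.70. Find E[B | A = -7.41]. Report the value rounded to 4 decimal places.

-6.6381

For a bivariate normal, E[B | A=x] = μ_B + ρ·(σ_B/σ_A)·(x − μ_A).
E[B | A=-7.41] = -4.46 + (0.70)·(3.71/1.86)·(-7.41 − (-5.85)) = -4.46 + (1.3962)·(-1.56) = -6.6381.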